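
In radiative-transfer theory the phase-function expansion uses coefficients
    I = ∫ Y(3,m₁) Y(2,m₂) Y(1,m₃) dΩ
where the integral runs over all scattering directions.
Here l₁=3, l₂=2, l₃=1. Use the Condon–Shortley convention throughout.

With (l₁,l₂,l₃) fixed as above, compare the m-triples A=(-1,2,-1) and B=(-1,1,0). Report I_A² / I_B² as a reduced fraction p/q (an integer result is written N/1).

1/8

l's match ⇒ only the (l;m) 3-j factors differ between A and B.
A: triangle coeff Δ(3,2,1) = 1/105; Σ_t [4,4]: t=4:+1/48 = 1/48; (3j)²=1/105 [(3 2 1; -1 2 -1)], sign=+1
B: triangle coeff Δ(3,2,1) = 1/105; Σ_t [3,3]: t=3:−1/6 = -1/6; (3j)²=8/105 [(3 2 1; -1 1 0)], sign=+1
I_A²/I_B² = (1/105)/(8/105) = 1/8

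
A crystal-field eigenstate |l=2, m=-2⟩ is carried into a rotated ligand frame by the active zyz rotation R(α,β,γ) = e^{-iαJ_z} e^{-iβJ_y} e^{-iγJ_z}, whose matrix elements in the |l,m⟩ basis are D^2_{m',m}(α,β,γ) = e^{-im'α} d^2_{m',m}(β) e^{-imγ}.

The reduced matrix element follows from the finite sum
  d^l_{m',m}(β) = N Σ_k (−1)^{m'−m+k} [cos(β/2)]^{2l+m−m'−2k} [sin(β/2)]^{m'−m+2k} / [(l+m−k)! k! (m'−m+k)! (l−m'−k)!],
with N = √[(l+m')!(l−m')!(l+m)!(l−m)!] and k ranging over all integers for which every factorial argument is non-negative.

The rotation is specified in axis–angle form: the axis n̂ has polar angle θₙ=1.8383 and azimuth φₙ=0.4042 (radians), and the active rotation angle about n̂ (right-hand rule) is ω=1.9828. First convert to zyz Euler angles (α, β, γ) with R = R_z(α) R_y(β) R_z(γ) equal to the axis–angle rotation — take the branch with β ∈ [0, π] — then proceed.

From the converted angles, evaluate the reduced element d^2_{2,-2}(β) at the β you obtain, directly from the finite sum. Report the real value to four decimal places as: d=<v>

Axis–angle → zyz. n̂ = (sinθₙcosφₙ, sinθₙsinφₙ, cosθₙ) = (+0.886717, +0.379296, -0.264325), ω = 1.9828.
R = I cosω + sinω [n̂]ₓ + (1−cosω) n̂n̂ᵀ gives
  R = [+0.700679, +0.713215, +0.019318; +0.228803, -0.198971, -0.952922; -0.675795, +0.672112, -0.302600]
β = atan2(√(R₁₃²+R₂₃²), R₃₃) = 1.878216; α = atan2(R₂₃, R₁₃) mod 2π = 4.732659; γ = atan2(R₃₂, −R₃₁) mod 2π = 0.782666
d^2_{2,-2}(β=1.8782) via the finite sum:
c=cos(1.878216/2)=0.590508, s=sin(1.878216/2)=0.807032; N=√[24·1·1·24]=24.000000
Admissible k: 0..0 (factorial args all ≥0)
  k=0: (−1)^4·24.0000/(24)·0.5905^0·0.8070^4 = +0.424192
d^2_{2,-2}(1.8782) = +0.424192

d=0.4242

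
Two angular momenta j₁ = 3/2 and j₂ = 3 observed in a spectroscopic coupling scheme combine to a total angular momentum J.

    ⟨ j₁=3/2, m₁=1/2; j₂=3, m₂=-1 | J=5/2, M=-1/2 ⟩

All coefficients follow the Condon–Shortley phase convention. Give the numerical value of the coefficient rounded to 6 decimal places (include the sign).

triangle: 2!×1!×4!/8! = 48/40320
(j±m)!: 2!×1!×2!×4!×2!×3! = 1152
prefactor² = (2J+1)×Δ×N² = 288/35
  k=0: +1/(0!×2!×1!×2!×0!×2!) = 1/8
  k=1: −1/(1!×1!×0!×1!×1!×3!) = -1/6
Σ = -1/24  ⇒  CG² = 288/35×(-1/24)² = 1/70
CG = −√(1/70) = -0.119523

−√(1/70) = -0.119523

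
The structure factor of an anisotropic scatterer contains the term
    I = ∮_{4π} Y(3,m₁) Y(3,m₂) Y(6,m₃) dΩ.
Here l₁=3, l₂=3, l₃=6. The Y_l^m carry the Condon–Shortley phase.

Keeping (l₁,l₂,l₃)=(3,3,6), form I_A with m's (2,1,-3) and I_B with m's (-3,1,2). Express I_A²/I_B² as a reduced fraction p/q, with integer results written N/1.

27/2

Shared (l₁,l₂,l₃)=(3,3,6): N and (l;000)² cancel in I_A²/I_B².
A: Δ = 0!·6!·6!/13! = 1/12012; Racah Σ t=0..0: t=0:+1/5760 = 1/5760; ⇒ 3j(3 3 6; 2 1 -3)² = 9/286, sgn -1
B: Δ = 0!·6!·6!/13! = 1/12012; Racah Σ t=0..0: t=0:+1/34560 = 1/34560; ⇒ 3j(3 3 6; -3 1 2)² = 1/429, sgn +1
I_A²/I_B² = (9/286)/(1/429) = 27/2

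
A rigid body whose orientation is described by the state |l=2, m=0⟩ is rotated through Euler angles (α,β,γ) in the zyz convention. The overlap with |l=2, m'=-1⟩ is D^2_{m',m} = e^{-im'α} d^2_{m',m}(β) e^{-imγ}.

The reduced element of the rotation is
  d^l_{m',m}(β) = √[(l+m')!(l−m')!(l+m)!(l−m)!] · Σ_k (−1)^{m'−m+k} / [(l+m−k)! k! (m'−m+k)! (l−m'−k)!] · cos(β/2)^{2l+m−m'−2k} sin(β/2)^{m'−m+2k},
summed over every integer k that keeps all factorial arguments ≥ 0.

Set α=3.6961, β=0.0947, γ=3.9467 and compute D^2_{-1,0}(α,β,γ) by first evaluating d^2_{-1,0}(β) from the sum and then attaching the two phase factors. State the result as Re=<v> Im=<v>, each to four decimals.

Re=-0.0980 Im=-0.0607

Split into d^2_{-1,0}(β=0.0947) × two z-phases.
With c≡cos(β/2)=0.998879 and s≡sin(β/2)=0.047332, N=[1·6·2·2]^{1/2}=4.898979
k: max(0,(0)−(-1))=1 … min(2+(0),2−(-1))=2
  k=1: (−1)^0·4.8990/(2)·0.9989^3·0.0473^1 = +0.115551
  k=2: (−1)^1·4.8990/(2)·0.9989^1·0.0473^3 = -0.000259
d^2_{-1,0}(0.0947) = +0.115551 -0.000259 = +0.115291
D = (-0.850160-0.526525i)·(+0.115291)·(+1.000000+0.000000i) = -0.098016-0.060704i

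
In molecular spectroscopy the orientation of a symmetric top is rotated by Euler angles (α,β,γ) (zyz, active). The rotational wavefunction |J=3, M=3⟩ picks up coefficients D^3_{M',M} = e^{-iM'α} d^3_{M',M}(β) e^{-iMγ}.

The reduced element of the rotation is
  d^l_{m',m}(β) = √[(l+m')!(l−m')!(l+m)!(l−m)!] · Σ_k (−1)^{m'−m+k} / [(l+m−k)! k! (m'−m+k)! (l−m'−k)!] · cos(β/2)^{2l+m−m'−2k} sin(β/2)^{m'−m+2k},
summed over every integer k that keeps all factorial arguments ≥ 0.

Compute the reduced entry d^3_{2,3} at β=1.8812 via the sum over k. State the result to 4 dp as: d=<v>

d=0.1406

d^3_{2,3}(β=1.8812) via the finite sum:
With c≡cos(β/2)=0.589303 and s≡sin(β/2)=0.807912, N=[120·1·720·1]^{1/2}=293.938769
k: max(0,(3)−(2))=1 … min(3+(3),3−(2))=1
  k=1: (−1)^0·293.9388/(120)·0.5893^5·0.8079^1 = +0.140648
d^3_{2,3}(1.8812) = +0.140648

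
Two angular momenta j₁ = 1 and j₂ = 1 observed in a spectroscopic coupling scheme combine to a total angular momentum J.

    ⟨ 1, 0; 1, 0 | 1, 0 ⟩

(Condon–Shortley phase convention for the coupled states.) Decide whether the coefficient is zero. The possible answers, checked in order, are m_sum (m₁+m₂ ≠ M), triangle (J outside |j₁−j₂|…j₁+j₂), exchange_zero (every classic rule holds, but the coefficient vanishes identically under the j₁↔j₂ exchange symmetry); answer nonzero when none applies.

m-sum: m₁+m₂ = 0+0 = 0, M = 0  ✓
triangle: |j₁−j₂| = 0 ≤ J = 1 ≤ j₁+j₂ = 2  ✓
exchange: j₁=j₂ and m₁=m₂, and (−1)^(j₁+j₂−J) = (−1)^1 = −1 forces ⟨j₁m₁;j₂m₂|JM⟩ = −⟨j₂m₂;j₁m₁|JM⟩ = −⟨j₁m₁;j₂m₂|JM⟩ ⇒ the coefficient vanishes identically
Racah sum check: Σ_k collapses to 0 ⇒ CG = 0

exchange_zero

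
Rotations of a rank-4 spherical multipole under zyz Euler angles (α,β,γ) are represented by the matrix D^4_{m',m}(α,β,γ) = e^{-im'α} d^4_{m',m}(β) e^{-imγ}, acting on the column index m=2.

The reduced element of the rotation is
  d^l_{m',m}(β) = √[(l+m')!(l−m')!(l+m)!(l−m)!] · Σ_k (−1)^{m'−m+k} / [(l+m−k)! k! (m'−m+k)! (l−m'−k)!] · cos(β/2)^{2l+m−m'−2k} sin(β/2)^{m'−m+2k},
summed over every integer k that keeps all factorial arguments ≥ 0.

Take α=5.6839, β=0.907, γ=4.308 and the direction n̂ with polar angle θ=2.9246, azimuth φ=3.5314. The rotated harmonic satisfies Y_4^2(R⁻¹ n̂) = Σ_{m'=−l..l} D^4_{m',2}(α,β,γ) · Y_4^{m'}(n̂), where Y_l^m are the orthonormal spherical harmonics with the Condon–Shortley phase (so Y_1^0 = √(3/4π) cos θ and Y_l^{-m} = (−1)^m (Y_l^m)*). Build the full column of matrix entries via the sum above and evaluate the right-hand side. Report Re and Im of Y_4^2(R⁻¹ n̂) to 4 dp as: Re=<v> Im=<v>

Re=-0.3929 Im=-0.1229

Need the full column D^4_{m',2} for m'=−4..4 at α=5.6839, β=0.9070, γ=4.3080.
cos(β/2)=0.898919, sin(β/2)=0.438114
d^4_{-4,2}: single k=6 term ⇒ +0.030237;  D = +0.000531+0.030233i
d^4_{-3,2}: k∈[5..6] ⇒ +0.131609 -0.010421 = +0.121188;  D = -0.066588+0.101255i
d^4_{-2,2}: k∈[4..6] ⇒ +0.360848 -0.068572 +0.001357 = +0.293633;  D = -0.271607+0.111580i
d^4_{-1,2}: k∈[3..5] ⇒ +0.698041 -0.248717 +0.011816 = +0.461140;  D = -0.451058-0.095900i
d^4_{0,2}: k∈[2..4] ⇒ +0.960772 -0.608587 +0.054211 = +0.406396;  D = -0.280569-0.294005i
d^4_{1,2}: k∈[1..3] ⇒ +0.881594 -1.047062 +0.165812 = +0.000344;  D = -0.000056-0.000339i
d^4_{2,2}: k∈[0..2] ⇒ +0.426349 -1.215291 +0.360848 = -0.428094;  D = -0.181006+0.387945i
d^4_{3,2}: k∈[0..1] ⇒ -0.777492 +0.554053 = -0.223440;  D = -0.192223+0.113911i
d^4_{4,2}: single k=0 term ⇒ +0.535893;  D = +0.534785+0.034448i
Y_4^{m'}(θ=2.9246,φ=3.5314) and Σ D·Y over m':
  (+0.0005+0.0302i)·(+0.0000-0.0010i)  (-0.0666+0.1013i)·(+0.0048-0.0112i)  (-0.2716+0.1116i)·(+0.0626-0.0619i)  (-0.4511-0.0959i)·(+0.3382-0.1389i)  (-0.2806-0.2940i)·(+0.6581+0.0000i)  (-0.0001-0.0003i)·(-0.3382-0.1389i)  (-0.1810+0.3879i)·(+0.0626+0.0619i)  (-0.1922+0.1139i)·(-0.0048-0.0112i)  (+0.5348+0.0344i)·(+0.0000+0.0010i)
Y_4^2(R⁻¹ n̂) = -0.392933-0.122907i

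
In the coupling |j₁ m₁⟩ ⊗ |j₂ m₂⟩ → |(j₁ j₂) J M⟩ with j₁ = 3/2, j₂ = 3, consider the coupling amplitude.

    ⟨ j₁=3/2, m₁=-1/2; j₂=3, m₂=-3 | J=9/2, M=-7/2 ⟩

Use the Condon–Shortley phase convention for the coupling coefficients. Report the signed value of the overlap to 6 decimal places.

+0.577350

√[10·0!3!6!/10! · 1!2!0!6!1!8!] = √(691200)
  +(−1)^0/∏(0,0,2,0,1,6)! = 1/1440  (running 1/1440)
⟨..|..⟩ = √(691200)·(1/1440) = +0.577350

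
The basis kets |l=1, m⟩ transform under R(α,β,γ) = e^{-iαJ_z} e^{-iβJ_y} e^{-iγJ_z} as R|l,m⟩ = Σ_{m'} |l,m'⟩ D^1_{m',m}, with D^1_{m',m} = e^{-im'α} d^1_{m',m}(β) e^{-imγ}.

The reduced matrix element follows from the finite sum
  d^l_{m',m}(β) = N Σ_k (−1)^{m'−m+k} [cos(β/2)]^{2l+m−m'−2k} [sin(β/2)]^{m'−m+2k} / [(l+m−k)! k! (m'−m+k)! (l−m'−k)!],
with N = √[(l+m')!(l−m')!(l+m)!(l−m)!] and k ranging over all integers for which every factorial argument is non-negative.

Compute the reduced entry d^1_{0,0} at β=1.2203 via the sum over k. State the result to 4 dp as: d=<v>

d=0.3434

d^1_{0,0}(β=1.2203) via the finite sum:
With c≡cos(β/2)=0.819562 and s≡sin(β/2)=0.572990, N=[1·1·1·1]^{1/2}=1.000000
The bounds max(0,m−m')=0 and min(l+m,l−m')=1 give 2 terms
  k=0: (−1)^0·1.0000/(1)·0.8196^2·0.5730^0 = +0.671682
  k=1: (−1)^1·1.0000/(1)·0.8196^0·0.5730^2 = -0.328318
d^1_{0,0}(1.2203) = +0.671682 -0.328318 = +0.343364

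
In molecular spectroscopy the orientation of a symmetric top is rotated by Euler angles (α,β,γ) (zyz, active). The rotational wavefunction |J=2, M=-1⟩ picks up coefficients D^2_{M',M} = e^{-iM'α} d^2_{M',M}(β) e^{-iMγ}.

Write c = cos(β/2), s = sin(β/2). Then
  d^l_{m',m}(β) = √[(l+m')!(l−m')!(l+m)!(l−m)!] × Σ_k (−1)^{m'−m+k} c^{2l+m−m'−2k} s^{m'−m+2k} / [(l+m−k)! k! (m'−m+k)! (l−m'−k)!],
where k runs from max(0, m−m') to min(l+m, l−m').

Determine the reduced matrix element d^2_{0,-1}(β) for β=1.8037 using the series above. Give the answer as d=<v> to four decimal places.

d=0.2750

d^2_{0,-1}(β=1.8037) via the finite sum:
Half-angle: c=0.620160, s=0.784476. N=√(2·2·1·6)=4.898979
The bounds max(0,m−m')=0 and min(l+m,l−m')=1 give 2 terms
  k=0: (−1)^1·4.8990/(2)·0.6202^3·0.7845^1 = -0.458317
  k=1: (−1)^2·4.8990/(2)·0.6202^1·0.7845^3 = +0.733360
d^2_{0,-1}(1.8037) = -0.458317 +0.733360 = +0.275044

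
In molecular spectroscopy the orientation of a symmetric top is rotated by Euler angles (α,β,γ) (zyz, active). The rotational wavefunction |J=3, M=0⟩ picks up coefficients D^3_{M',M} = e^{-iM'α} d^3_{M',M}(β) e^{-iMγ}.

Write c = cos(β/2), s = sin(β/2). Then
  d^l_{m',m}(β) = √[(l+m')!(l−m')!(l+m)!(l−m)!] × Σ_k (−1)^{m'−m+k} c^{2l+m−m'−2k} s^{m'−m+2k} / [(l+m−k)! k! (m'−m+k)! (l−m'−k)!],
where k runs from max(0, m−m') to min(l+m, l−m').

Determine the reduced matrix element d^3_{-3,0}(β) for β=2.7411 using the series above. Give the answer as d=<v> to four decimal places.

d^3_{-3,0}(β=2.7411) via the finite sum:
Half-angle: c=0.198911, s=0.980018. N=√(1·720·6·6)=160.996894
k∈{3} keeps every argument non-negative
  k=3: (−1)^0·160.9969/(36)·0.1989^3·0.9800^3 = +0.033128
d^3_{-3,0}(2.7411) = +0.033128

d=0.0331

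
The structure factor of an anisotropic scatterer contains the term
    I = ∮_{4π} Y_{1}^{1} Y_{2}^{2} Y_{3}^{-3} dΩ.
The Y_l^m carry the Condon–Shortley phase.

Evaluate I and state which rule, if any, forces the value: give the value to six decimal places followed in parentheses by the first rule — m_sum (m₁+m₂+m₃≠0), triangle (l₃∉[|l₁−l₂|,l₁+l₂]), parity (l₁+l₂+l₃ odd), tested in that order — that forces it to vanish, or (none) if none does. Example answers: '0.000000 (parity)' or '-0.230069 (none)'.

Checks pass: Σm=0; 6 even; l₃=3∈[1,3].
(2·1+1)(2·2+1)(2·3+1) = 105
Δ: 0! 2! 4! / 7! → 1/105
sum: t=0:+1/4 = 1/4
3j²(1 2 3; 0 0 0) = Δ·Π!·Σ² = 3/35  (sign -1)
sum: t=0:+1/48 = 1/48
3j²(1 2 3; 1 2 -3) = Δ·Π!·Σ² = 1/7  (sign +1)
combine: 4πI² = 105·3/35·1/7 = 9/7
take √, sign -1: I = -0.31986543
No selection rule forces the value: the integral is nonzero (none).

-0.319865 (none)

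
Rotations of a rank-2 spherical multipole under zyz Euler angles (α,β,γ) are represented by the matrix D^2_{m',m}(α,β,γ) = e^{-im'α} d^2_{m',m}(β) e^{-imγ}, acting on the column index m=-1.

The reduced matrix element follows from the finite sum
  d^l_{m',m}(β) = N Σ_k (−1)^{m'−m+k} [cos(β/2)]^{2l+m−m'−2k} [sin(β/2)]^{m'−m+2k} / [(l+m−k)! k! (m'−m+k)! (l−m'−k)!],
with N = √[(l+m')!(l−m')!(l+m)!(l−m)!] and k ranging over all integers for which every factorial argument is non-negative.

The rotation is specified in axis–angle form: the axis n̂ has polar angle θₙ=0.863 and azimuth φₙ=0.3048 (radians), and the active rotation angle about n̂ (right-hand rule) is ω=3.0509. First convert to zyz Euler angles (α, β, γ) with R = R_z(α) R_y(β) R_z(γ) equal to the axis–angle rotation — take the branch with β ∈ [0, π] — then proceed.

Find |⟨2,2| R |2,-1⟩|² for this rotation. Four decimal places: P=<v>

P=0.3242

Axis–angle → zyz. n̂ = (sinθₙcosφₙ, sinθₙsinφₙ, cosθₙ) = (+0.724775, +0.228017, +0.650161), ω = 3.0509.
R = I cosω + sinω [n̂]ₓ + (1−cosω) n̂n̂ᵀ gives
  R = [+0.052549, +0.270959, +0.961156; +0.388727, -0.892121, +0.230244; +0.919853, +0.361528, -0.152209]
β = atan2(√(R₁₃²+R₂₃²), R₃₃) = 1.723599; α = atan2(R₂₃, R₁₃) mod 2π = 0.235119; γ = atan2(R₃₂, −R₃₁) mod 2π = 2.767112
Split into d^2_{2,-1}(β=1.7236) × two z-phases.
With c≡cos(β/2)=0.651073 and s≡sin(β/2)=0.759015, N=[24·1·1·6]^{1/2}=12.000000
The bounds max(0,m−m')=0 and min(l+m,l−m')=0 give 1 term
  k=0: (−1)^3·12.0000/(6)·0.6511^1·0.7590^3 = -0.569392
d^2_{2,-1}(1.7236) = -0.569392
|D^2_{2,-1}|² = |d^2_{2,-1}(β)|² = (-0.569392)² = 0.324207 (the z-rotation phases have unit modulus)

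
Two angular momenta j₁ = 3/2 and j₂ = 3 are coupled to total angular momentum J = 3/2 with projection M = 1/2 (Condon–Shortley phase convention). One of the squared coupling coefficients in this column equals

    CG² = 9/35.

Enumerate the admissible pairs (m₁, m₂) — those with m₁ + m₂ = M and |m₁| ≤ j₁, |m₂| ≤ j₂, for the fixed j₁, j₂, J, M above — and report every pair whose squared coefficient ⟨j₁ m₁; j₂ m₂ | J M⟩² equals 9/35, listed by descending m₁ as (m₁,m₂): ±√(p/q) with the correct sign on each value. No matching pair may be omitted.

(1/2,0): −√(9/35)

Admissible pairs with m₁+m₂ = M = 1/2: (-3/2,2), (-1/2,1), (1/2,0), (3/2,-1)
  (m₁,m₂)=(3/2,-1): CG² = 4/35, CG = +√(4/35)
  (m₁,m₂)=(1/2,0): CG² = 9/35, CG = −√(9/35)   ← matches the target
  (m₁,m₂)=(-1/2,1): CG² = 12/35, CG = +√(12/35)
  (m₁,m₂)=(-3/2,2): CG² = 2/7, CG = −√(2/7)
Pairs with CG² = 9/35: (1/2,0): −√(9/35)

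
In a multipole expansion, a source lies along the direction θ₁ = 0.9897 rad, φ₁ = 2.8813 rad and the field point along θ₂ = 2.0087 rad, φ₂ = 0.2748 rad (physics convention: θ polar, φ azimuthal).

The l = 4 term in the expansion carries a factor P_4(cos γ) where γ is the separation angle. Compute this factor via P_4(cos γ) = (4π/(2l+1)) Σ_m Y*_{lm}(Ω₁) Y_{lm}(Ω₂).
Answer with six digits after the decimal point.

Term-by-term m-sum for l=4 (normalisation 4π/9 = 1.396263):
  term(m=-4) = (-0.034679, -0.054154)   from Y*(Ω₁)=(0.109133, -0.186419), Y(Ω₂)=(0.135246, -0.265201)
  term(m=-3) = (-0.005454, -0.158099)   from Y*(Ω₁)=(-0.285008, 0.282443), Y(Ω₂)=(-0.267693, 0.289434)
  term(m=-2) = (0.008832, -0.016144)   from Y*(Ω₁)=(0.224930, -0.128961), Y(Ω₂)=(0.060523, -0.037073)
  term(m=-1) = (0.052614, -0.031189)   from Y*(Ω₁)=(0.186821, -0.049757), Y(Ω₂)=(0.304493, -0.085846)
  term(m=+0) = (0.040441, 0.000000)   from Y*(Ω₁)=(-0.302754, -0.000000), Y(Ω₂)=(-0.133577, 0.000000)
  term(m=+1) = (0.052614, 0.031189)   from Y*(Ω₁)=(-0.186821, -0.049757), Y(Ω₂)=(-0.304493, -0.085846)
  term(m=+2) = (0.008832, 0.016144)   from Y*(Ω₁)=(0.224930, 0.128961), Y(Ω₂)=(0.060523, 0.037073)
  term(m=+3) = (-0.005454, 0.158099)   from Y*(Ω₁)=(0.285008, 0.282443), Y(Ω₂)=(0.267693, 0.289434)
  term(m=+4) = (-0.034679, 0.054154)   from Y*(Ω₁)=(0.109133, 0.186419), Y(Ω₂)=(0.135246, 0.265201)
Σ over m = (0.083069, 0.000000); ×(4π/9) → (0.115986, 0.000000). Real part: 0.115986

0.115986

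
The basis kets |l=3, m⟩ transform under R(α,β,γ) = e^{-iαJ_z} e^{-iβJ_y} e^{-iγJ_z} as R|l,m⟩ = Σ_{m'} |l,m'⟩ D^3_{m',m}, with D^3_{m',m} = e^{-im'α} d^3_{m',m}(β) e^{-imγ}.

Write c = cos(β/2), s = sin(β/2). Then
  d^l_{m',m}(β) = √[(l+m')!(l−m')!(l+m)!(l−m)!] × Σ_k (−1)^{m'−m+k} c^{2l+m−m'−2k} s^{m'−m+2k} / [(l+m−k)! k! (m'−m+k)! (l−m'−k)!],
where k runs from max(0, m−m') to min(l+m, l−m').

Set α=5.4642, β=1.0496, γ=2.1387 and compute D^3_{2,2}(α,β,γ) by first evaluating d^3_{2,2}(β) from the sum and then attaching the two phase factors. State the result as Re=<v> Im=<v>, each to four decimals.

Split into d^3_{2,2}(β=1.0496) × two z-phases.
c=cos(1.049600/2)=0.865424, s=sin(1.049600/2)=0.501040; N=√[120·1·120·1]=120.000000
Admissible k: 0..1 (factorial args all ≥0)
  k=0: (−1)^0·120.0000/(120)·0.8654^6·0.5010^0 = +0.420121
  k=1: (−1)^1·120.0000/(24)·0.8654^4·0.5010^2 = -0.704094
d^3_{2,2}(1.0496) = +0.420121 -0.704094 = -0.283973
Attach z-rotation phases: D = e^{-i(2)(5.4642)}·(-0.283973)·e^{-i(2)(2.1387)} = +0.248915+0.136683i

Re=0.2489 Im=0.1367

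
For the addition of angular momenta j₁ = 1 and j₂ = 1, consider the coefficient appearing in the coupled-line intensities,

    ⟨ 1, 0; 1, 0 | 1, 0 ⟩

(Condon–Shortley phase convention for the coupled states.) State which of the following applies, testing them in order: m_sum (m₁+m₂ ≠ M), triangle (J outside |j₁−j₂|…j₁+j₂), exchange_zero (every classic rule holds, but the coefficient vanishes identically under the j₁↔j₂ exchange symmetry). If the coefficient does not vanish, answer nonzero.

exchange_zero

m-sum: m₁+m₂ = 0+0 = 0, M = 0  ✓
triangle: |j₁−j₂| = 0 ≤ J = 1 ≤ j₁+j₂ = 2  ✓
exchange: j₁=j₂ and m₁=m₂, and (−1)^(j₁+j₂−J) = (−1)^1 = −1 forces ⟨j₁m₁;j₂m₂|JM⟩ = −⟨j₂m₂;j₁m₁|JM⟩ = −⟨j₁m₁;j₂m₂|JM⟩ ⇒ the coefficient vanishes identically
Racah sum check: Σ_k collapses to 0 ⇒ CG = 0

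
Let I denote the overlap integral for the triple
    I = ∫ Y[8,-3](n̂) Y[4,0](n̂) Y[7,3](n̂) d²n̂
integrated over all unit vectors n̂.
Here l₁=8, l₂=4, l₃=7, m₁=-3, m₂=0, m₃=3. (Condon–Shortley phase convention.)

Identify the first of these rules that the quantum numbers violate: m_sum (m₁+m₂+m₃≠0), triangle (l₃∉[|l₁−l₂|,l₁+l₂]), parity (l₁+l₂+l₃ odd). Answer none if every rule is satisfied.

m₁+m₂+m₃ = -3 + 0 + 3 = 0  ✓
triangle: |8−4|=4 ≤ l₃=7 ≤ 8+4=12  ✓
parity: l₁+l₂+l₃ = 19 is odd  ✗

parity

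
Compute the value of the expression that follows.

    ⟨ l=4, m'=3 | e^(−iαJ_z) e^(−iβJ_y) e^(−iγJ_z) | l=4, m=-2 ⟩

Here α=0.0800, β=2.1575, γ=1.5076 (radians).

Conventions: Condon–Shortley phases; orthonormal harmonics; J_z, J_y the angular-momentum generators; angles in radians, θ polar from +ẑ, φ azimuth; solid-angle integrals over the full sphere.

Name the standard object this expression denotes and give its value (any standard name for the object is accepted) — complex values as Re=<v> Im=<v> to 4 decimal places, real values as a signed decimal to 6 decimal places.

This is a Wigner D-matrix element — the rotation-matrix element ⟨l m'| R(α,β,γ) |l m⟩ in the angular-momentum basis.
D^4_{3,-2}(0.0800,2.1575,1.5076) = e^{-i·3·0.0800}·d^4_{3,-2}(2.1575)·e^{-i·-2·1.5076}. Compute d first:
With c≡cos(β/2)=0.472430 and s≡sin(β/2)=0.881368, N=[5040·1·2·720]^{1/2}=2693.993318
k: max(0,(-2)−(3))=0 … min(4+(-2),4−(3))=1
  k=0: (−1)^5·2693.9933/(240)·0.4724^3·0.8814^5 = -0.629485
  k=1: (−1)^6·2693.9933/(720)·0.4724^1·0.8814^7 = +0.730302
d^4_{3,-2}(2.1575) = -0.629485 +0.730302 = +0.100818
Phases: e^{-i·(3)·0.0800}=+0.971338-0.237703i, e^{-i·(-2)·1.5076}=-0.992023+0.126056i ⇒ D=-0.094126+0.036118i

Wigner D-matrix element, Re=-0.0941 Im=0.0361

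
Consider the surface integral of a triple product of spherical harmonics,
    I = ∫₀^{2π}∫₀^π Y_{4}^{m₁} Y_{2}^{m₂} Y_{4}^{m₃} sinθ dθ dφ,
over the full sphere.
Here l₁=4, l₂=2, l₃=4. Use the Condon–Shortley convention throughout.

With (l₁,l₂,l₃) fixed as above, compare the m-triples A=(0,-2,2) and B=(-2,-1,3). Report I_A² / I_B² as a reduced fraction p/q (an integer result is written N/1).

Same 4,2,4: normalisation and zero-m 3j drop out of the ratio.
A: Δ: 2! 6! 2! / 11! → 1/13860; sum: t=0:+1/192 = 1/192; 3j²(4 2 4; 0 -2 2) = Δ·Π!·Σ² = 3/77  (sign +1)
B: Δ: 2! 6! 2! / 11! → 1/13860; sum: t=0:+1/1440 t=1:−1/240 = -1/288; 3j²(4 2 4; -2 -1 3) = Δ·Π!·Σ² = 5/132  (sign +1)
I_A²/I_B² = (3/77)/(5/132) = 36/35

36/35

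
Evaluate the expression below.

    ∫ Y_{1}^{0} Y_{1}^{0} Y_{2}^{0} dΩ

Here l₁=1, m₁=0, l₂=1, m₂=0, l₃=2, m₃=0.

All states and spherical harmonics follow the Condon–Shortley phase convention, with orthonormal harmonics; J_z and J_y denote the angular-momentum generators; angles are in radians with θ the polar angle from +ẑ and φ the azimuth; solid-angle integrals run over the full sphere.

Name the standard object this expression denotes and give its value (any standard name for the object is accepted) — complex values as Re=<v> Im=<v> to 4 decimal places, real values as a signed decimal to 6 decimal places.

This is a Gaunt coefficient — the integral of a triple product of spherical harmonics over the sphere.
Rules hold: Σm=0, L=4 even, 0≤2≤2.
N = 3·3·5 = 45
Δ = 0!·2!·2!/5! = 1/30
Racah Σ t=0..0: t=0:+1/1 = 1/1
⇒ 3j(1 1 2; 0 0 0)² = 2/15, sgn +1
(m-triple is (0,0,0) — same symbol as above.)
4πI² = N·(3j₀)²·(3jₘ)² = 4/5
I = +1·√(0.8/4π) = 0.25231325

Gaunt coefficient, +0.252313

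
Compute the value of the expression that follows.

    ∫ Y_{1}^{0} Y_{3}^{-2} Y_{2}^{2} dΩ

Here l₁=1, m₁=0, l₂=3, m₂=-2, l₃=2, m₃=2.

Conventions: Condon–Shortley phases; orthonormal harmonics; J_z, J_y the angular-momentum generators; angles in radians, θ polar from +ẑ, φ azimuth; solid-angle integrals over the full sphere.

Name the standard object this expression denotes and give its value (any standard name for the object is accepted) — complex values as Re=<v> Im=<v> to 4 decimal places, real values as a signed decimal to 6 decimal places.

Gaunt coefficient, +0.184674

This is a Gaunt coefficient — the integral of a triple product of spherical harmonics over the sphere.
Rules hold: Σm=0, L=6 even, 2≤2≤4.
N = 3·7·5 = 105
Δ = 2!·0!·4!/7! = 1/105
Racah Σ t=1..1: t=1:−1/4 = -1/4
⇒ 3j(1 3 2; 0 0 0)² = 3/35, sgn -1
Racah Σ t=1..1: t=1:−1/24 = -1/24
⇒ 3j(1 3 2; 0 -2 2)² = 1/21, sgn -1
4πI² = N·(3j₀)²·(3jₘ)² = 3/7
I = +1·√(0.428571/4π) = 0.18467439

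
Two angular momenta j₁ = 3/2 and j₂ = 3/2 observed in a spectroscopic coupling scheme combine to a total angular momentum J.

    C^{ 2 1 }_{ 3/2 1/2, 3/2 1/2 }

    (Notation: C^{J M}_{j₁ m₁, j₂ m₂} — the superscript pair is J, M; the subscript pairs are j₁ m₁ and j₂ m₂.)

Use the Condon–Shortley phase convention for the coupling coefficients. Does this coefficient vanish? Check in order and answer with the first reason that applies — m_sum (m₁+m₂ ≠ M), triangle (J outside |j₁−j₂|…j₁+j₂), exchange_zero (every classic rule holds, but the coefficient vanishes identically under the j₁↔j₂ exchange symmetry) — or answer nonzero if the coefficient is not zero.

m-sum: m₁+m₂ = 1/2+1/2 = 1, M = 1  ✓
triangle: |j₁−j₂| = 0 ≤ J = 2 ≤ j₁+j₂ = 3  ✓
exchange: j₁=j₂ and m₁=m₂, and (−1)^(j₁+j₂−J) = (−1)^1 = −1 forces ⟨j₁m₁;j₂m₂|JM⟩ = −⟨j₂m₂;j₁m₁|JM⟩ = −⟨j₁m₁;j₂m₂|JM⟩ ⇒ the coefficient vanishes identically
Racah sum check: Σ_k collapses to 0 ⇒ CG = 0

exchange_zero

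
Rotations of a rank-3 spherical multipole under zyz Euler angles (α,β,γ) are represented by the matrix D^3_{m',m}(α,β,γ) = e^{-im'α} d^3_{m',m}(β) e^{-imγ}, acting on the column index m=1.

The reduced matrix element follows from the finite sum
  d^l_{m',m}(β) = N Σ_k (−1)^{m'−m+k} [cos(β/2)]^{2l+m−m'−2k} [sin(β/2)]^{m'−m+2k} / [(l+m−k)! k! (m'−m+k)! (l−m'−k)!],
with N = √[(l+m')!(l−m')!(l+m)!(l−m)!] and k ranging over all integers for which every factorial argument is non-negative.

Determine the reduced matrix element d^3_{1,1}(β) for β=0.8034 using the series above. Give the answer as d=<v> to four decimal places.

d^3_{1,1}(β=0.8034) via the finite sum:
c=cos(0.803400/2)=0.920398, s=sin(0.803400/2)=0.390984; N=√[24·2·24·2]=48.000000
Admissible k: 0..2 (factorial args all ≥0)
  k=0: (−1)^0·48.0000/(48)·0.9204^6·0.3910^0 = +0.607929
  k=1: (−1)^1·48.0000/(6)·0.9204^4·0.3910^2 = -0.877625
  k=2: (−1)^2·48.0000/(8)·0.9204^2·0.3910^4 = +0.118778
d^3_{1,1}(0.8034) = +0.607929 -0.877625 +0.118778 = -0.150918

d=-0.1509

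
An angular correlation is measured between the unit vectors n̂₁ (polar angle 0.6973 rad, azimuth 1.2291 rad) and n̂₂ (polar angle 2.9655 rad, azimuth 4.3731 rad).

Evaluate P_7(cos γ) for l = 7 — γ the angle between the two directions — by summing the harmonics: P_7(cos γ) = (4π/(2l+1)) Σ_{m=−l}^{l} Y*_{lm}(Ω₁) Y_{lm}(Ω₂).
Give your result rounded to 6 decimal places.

0.410743

Addition theorem: P_7(cos γ) = (4π/15) Σ_m Y*_{lm}(Ω₁) Y_{lm}(Ω₂), m = −7…7:
  [-7]  conj(Y_{7,-7})(Ω₁) = -0.015342+0.016478i ; Y_{7,-7}(Ω₂) = +0.000002+0.000002i ; Δ = -0.000000+0.000000i
  [-6]  conj(Y_{7,-6})(Ω₁) = +0.046383+0.089229i ; Y_{7,-6}(Ω₂) = -0.000024+0.000048i ; Δ = -0.000005+0.000000i
  [-5]  conj(Y_{7,-5})(Ω₁) = +0.263488-0.036509i ; Y_{7,-5}(Ω₂) = -0.000697-0.000088i ; Δ = -0.000187+0.000002i
  [-4]  conj(Y_{7,-4})(Ω₁) = +0.089910-0.434582i ; Y_{7,-4}(Ω₂) = -0.001385-0.006385i ; Δ = -0.002899+0.000028i
  [-3]  conj(Y_{7,-3})(Ω₁) = -0.340472-0.206739i ; Y_{7,-3}(Ω₂) = +0.037144-0.022923i ; Δ = -0.017386+0.000126i
  [-2]  conj(Y_{7,-2})(Ω₁) = +0.009946-0.008099i ; Y_{7,-2}(Ω₂) = +0.157263+0.126803i ; Δ = +0.002591-0.000012i
  [-1]  conj(Y_{7,-1})(Ω₁) = -0.131227-0.368982i ; Y_{7,-1}(Ω₂) = -0.191702+0.543162i ; Δ = +0.225573-0.000543i
  [+0]  conj(Y_{7,0})(Ω₁) = -0.112351-0.000000i ; Y_{7,0}(Ω₂) = -0.666780+0.000000i ; Δ = +0.074913+0.000000i
  [+1]  conj(Y_{7,1})(Ω₁) = +0.131227-0.368982i ; Y_{7,1}(Ω₂) = +0.191702+0.543162i ; Δ = +0.225573+0.000543i
  [+2]  conj(Y_{7,2})(Ω₁) = +0.009946+0.008099i ; Y_{7,2}(Ω₂) = +0.157263-0.126803i ; Δ = +0.002591+0.000012i
  [+3]  conj(Y_{7,3})(Ω₁) = +0.340472-0.206739i ; Y_{7,3}(Ω₂) = -0.037144-0.022923i ; Δ = -0.017386-0.000126i
  [+4]  conj(Y_{7,4})(Ω₁) = +0.089910+0.434582i ; Y_{7,4}(Ω₂) = -0.001385+0.006385i ; Δ = -0.002899-0.000028i
  [+5]  conj(Y_{7,5})(Ω₁) = -0.263488-0.036509i ; Y_{7,5}(Ω₂) = +0.000697-0.000088i ; Δ = -0.000187-0.000002i
  [+6]  conj(Y_{7,6})(Ω₁) = +0.046383-0.089229i ; Y_{7,6}(Ω₂) = -0.000024-0.000048i ; Δ = -0.000005-0.000000i
  [+7]  conj(Y_{7,7})(Ω₁) = +0.015342+0.016478i ; Y_{7,7}(Ω₂) = -0.000002+0.000002i ; Δ = -0.000000-0.000000i
Accumulated sum +0.490288-0.000000i; after 4π/(2l+1) scaling, +0.410743-0.000000i ⇒ P_7 = 0.410743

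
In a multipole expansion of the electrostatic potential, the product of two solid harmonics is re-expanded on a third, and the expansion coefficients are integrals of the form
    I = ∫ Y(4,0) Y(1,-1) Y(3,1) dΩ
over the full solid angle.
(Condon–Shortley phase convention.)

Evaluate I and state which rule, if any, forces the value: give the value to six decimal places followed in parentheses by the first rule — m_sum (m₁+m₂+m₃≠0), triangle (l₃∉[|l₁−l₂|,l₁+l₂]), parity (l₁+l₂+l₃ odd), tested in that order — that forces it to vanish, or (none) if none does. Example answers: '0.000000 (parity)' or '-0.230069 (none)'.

Rules hold: Σm=0, L=8 even, 3≤3≤5.
N = 9·3·7 = 189
Δ = 2!·6!·0!/9! = 1/252
Racah Σ t=1..1: t=1:−1/36 = -1/36
⇒ 3j(4 1 3; 0 0 0)² = 4/63, sgn +1
Racah Σ t=0..0: t=0:+1/96 = 1/96
⇒ 3j(4 1 3; 0 -1 1)² = 1/42, sgn +1
4πI² = N·(3j₀)²·(3jₘ)² = 2/7
I = +1·√(0.285714/4π) = 0.15078601
No selection rule forces the value: the integral is nonzero (none).

0.150786 (none)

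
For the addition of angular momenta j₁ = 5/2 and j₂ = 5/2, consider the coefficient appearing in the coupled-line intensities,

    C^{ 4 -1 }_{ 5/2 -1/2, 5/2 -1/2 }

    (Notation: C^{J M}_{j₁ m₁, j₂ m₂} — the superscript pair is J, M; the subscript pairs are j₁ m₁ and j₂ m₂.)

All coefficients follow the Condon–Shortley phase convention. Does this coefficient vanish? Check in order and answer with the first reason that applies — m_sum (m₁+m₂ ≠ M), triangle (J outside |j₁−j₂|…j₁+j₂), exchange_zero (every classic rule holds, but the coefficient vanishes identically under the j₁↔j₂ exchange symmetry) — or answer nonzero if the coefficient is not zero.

exchange_zero

m-sum: m₁+m₂ = -1/2+(-1/2) = -1, M = -1  ✓
triangle: |j₁−j₂| = 0 ≤ J = 4 ≤ j₁+j₂ = 5  ✓
exchange: j₁=j₂ and m₁=m₂, and (−1)^(j₁+j₂−J) = (−1)^1 = −1 forces ⟨j₁m₁;j₂m₂|JM⟩ = −⟨j₂m₂;j₁m₁|JM⟩ = −⟨j₁m₁;j₂m₂|JM⟩ ⇒ the coefficient vanishes identically
Racah sum check: Σ_k collapses to 0 ⇒ CG = 0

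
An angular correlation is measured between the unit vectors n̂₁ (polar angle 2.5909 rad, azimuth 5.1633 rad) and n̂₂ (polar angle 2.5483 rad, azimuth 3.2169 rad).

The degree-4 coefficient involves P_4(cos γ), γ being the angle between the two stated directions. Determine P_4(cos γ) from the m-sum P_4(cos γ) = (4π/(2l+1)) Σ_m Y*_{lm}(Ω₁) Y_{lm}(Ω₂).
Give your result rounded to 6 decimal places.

-0.407428

Summing Y*_{l m}(θ₁,φ₁)·Y_{l m}(θ₂,φ₂) over m ∈ [−4, 4]; prefactor 4π/(2·4+1) = 1.396263:
  m=-4: (-0.00766 + 0.03228j) × (0.04129 - 0.01283j) = 0.00010 + 0.00143j  (running Σ = 0.00010 + 0.00143j)
  m=-3: (0.14921 - 0.03306j) × (0.17676 - 0.04063j) = 0.02503 - 0.01191j  (running Σ = 0.02513 - 0.01047j)
  m=-2: (-0.23196 - 0.29341j) × (0.39409 - 0.05981j) = -0.10896 - 0.10175j  (running Σ = -0.08383 - 0.11223j)
  m=-1: (-0.19152 + 0.39556j) × (0.39622 - 0.02989j) = -0.06406 + 0.16245j  (running Σ = -0.14789 + 0.05022j)
  m=0: (-0.03476 + 0.00000j) × (-0.11463 + 0.00000j) = 0.00398 + 0.00000j  (running Σ = -0.14391 + 0.05022j)
  m=1: (0.19152 + 0.39556j) × (-0.39622 - 0.02989j) = -0.06406 - 0.16245j  (running Σ = -0.20797 - 0.11223j)
  m=2: (-0.23196 + 0.29341j) × (0.39409 + 0.05981j) = -0.10896 + 0.10175j  (running Σ = -0.31693 - 0.01047j)
  m=3: (-0.14921 - 0.03306j) × (-0.17676 - 0.04063j) = 0.02503 + 0.01191j  (running Σ = -0.29190 + 0.00143j)
  m=4: (-0.00766 - 0.03228j) × (0.04129 + 0.01283j) = 0.00010 - 0.00143j  (running Σ = -0.29180 - 0.00000j)
Σ over m = -0.29180 - 0.00000j; ×(4π/9) → -0.40743 - 0.00000j. Real part: -0.407428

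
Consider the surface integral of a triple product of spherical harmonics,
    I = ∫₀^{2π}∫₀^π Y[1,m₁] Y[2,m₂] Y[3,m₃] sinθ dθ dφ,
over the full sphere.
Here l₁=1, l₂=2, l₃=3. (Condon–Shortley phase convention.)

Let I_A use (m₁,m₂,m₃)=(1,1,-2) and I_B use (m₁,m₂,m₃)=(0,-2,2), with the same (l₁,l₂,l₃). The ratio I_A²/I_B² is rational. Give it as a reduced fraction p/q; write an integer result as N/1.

l's match ⇒ only the (l;m) 3-j factors differ between A and B.
A: triangle coeff Δ(1,2,3) = 1/105; Σ_t [0,0]: t=0:+1/12 = 1/12; (3j)²=2/21 [(1 2 3; 1 1 -2)], sign=-1
B: triangle coeff Δ(1,2,3) = 1/105; Σ_t [0,0]: t=0:+1/24 = 1/24; (3j)²=1/21 [(1 2 3; 0 -2 2)], sign=-1
I_A²/I_B² = (2/21)/(1/21) = 2/1

2/1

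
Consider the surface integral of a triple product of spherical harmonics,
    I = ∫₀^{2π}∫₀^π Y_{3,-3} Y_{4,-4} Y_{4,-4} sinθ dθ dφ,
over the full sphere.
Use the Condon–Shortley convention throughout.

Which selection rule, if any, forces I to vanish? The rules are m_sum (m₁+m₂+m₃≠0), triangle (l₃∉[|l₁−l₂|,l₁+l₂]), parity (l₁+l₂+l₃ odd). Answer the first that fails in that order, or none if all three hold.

m_sum

m₁+m₂+m₃ = -3 − 4 − 4 = -11  ✗
triangle: |3−4|=1 ≤ l₃=4 ≤ 3+4=7
parity: l₁+l₂+l₃ = 11 is odd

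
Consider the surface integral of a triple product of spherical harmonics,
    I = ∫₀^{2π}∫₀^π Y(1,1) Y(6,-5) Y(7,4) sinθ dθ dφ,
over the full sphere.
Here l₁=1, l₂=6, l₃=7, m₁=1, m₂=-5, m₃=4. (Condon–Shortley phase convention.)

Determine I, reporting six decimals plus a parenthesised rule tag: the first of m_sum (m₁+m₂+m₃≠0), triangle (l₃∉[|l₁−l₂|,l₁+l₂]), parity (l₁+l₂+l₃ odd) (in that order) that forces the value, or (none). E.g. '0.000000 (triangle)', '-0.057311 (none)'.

0.060604 (none)

Checks pass: Σm=0; 14 even; l₃=7∈[5,7].
(2·1+1)(2·6+1)(2·7+1) = 585
Δ: 0! 2! 12! / 15! → 1/1365
sum: t=0:+1/518400 = 1/518400
3j²(1 6 7; 0 0 0) = Δ·Π!·Σ² = 7/195  (sign -1)
sum: t=0:+1/79833600 = 1/79833600
3j²(1 6 7; 1 -5 4) = Δ·Π!·Σ² = 1/455  (sign -1)
combine: 4πI² = 585·7/195·1/455 = 3/65
take √, sign +1: I = 0.06060368
No selection rule forces the value: the integral is nonzero (none).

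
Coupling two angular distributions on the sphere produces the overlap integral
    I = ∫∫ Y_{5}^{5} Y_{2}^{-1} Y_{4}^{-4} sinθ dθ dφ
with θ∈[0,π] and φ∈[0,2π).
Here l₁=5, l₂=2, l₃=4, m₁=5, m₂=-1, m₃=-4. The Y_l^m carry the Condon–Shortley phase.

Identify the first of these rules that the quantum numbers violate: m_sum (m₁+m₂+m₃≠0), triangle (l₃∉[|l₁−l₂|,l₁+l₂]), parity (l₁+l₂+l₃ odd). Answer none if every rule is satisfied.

parity

azimuthal sum: 5 − 1 − 4 = 0  ✓
3 ≤ 4 ≤ 7 (triangle on l)  ✓
L = 5 + 2 + 4 = 11 (odd)  ✗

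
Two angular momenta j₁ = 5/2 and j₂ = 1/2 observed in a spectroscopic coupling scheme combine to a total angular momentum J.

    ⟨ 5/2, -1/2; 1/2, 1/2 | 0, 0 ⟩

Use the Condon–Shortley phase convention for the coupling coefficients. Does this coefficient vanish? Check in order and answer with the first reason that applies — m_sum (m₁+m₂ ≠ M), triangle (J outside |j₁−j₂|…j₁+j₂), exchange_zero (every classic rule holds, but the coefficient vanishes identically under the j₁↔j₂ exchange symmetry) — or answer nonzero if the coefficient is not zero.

triangle

m-sum: m₁+m₂ = -1/2+1/2 = 0, M = 0  ✓
triangle: need |j₁−j₂| ≤ J ≤ j₁+j₂, i.e. J ∈ [2, 3]; J = 0 is outside ✗ ⇒ coefficient is 0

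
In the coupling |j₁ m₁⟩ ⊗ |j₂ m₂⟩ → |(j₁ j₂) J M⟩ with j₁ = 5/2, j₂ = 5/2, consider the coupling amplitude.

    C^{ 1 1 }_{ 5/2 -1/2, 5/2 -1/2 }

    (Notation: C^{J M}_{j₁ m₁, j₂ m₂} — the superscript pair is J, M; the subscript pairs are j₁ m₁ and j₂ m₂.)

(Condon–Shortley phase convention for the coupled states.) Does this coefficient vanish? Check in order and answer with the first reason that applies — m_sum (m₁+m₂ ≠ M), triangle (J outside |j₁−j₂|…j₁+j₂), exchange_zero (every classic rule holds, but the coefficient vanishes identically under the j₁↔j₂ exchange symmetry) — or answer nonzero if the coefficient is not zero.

m-sum: m₁+m₂ = -1/2+(-1/2) = -1, M = 1  ✗ ⇒ coefficient is 0

m_sum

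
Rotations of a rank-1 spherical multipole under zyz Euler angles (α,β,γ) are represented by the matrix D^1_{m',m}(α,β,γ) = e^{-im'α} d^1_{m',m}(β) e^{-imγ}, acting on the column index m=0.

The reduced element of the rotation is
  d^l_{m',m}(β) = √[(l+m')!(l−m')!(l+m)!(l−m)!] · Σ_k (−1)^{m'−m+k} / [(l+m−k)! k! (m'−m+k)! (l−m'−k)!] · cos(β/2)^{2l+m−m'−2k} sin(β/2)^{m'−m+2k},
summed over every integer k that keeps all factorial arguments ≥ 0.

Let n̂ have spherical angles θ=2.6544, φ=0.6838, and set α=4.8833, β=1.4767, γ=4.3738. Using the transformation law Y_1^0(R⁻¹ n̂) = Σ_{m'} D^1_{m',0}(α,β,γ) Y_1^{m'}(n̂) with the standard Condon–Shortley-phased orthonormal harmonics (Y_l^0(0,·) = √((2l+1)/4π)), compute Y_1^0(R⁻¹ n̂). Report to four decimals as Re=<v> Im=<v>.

Re=-0.1523 Im=0.0000

Need the full column D^1_{m',0} for m'=−1..1 at α=4.8833, β=1.4767, γ=4.3738.
cos(β/2)=0.739580, sin(β/2)=0.673069
d^1_{-1,0}: single k=1 term ⇒ +0.703979;  D = +0.119733-0.693722i
d^1_{0,0}: k∈[0..1] ⇒ +0.546979 -0.453021 = +0.093958;  D = +0.093958+0.000000i
d^1_{1,0}: single k=0 term ⇒ -0.703979;  D = -0.119733-0.693722i
Y_1^{m'}(θ=2.6544,φ=0.6838) and Σ D·Y over m':
  (+0.1197-0.6937i)·(+0.1254-0.1022i)  (+0.0940+0.0000i)·(-0.4318+0.0000i)  (-0.1197-0.6937i)·(-0.1254-0.1022i)
Y_1^0(R⁻¹ n̂) = -0.152311+0.000000i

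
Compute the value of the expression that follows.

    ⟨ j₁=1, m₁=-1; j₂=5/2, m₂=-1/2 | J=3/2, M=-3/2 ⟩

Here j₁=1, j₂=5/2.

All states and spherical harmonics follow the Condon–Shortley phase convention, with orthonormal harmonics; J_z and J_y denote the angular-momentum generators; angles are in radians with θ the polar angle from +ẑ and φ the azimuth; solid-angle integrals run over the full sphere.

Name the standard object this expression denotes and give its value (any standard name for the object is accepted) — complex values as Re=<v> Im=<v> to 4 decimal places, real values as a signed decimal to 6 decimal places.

This is a Clebsch–Gordan (vector-coupling) coefficient.
j₁+j₂−J=2  J+j₁−j₂=0  J−j₁+j₂=3  j₁+j₂+J+1=6
(j₁±m₁, j₂±m₂, J±M) = (0,2,2,3,0,3)
P² = 48/5
sum k=2..2:
  [2] +1/12 = 1/12
S = 1/12
C² = P²·S² = 1/15 ; C = +0.258199

Clebsch–Gordan coefficient, +√(1/15) ≈ +0.258199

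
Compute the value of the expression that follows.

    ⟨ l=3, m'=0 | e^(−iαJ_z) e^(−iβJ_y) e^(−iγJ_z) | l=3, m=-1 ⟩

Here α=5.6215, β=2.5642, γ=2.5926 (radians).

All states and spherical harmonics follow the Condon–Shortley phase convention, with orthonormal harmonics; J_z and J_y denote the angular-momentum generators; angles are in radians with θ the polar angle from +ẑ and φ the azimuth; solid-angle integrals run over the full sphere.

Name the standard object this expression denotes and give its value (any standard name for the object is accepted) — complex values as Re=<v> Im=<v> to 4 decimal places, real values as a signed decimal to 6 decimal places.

This is a Wigner D-matrix element — the rotation-matrix element ⟨l m'| R(α,β,γ) |l m⟩ in the angular-momentum basis.
D^3_{0,-1}(5.6215,2.5642,2.5926) = e^{-i·0·5.6215}·d^3_{0,-1}(2.5642)·e^{-i·-1·2.5926}. Compute d first:
c=cos(2.564200/2)=0.284703, s=sin(2.564200/2)=0.958616; N=√[6·6·2·24]=41.569219
Admissible k: 0..2 (factorial args all ≥0)
  k=0: (−1)^1·41.5692/(12)·0.2847^5·0.9586^1 = -0.006211
  k=1: (−1)^2·41.5692/(4)·0.2847^3·0.9586^3 = +0.211262
  k=2: (−1)^3·41.5692/(12)·0.2847^1·0.9586^5 = -0.798372
d^3_{0,-1}(2.5642) = -0.006211 +0.211262 -0.798372 = -0.593322
Phases: e^{-i·(0)·5.6215}=+1.000000+0.000000i, e^{-i·(-1)·2.5926}=-0.853051+0.521828i ⇒ D=+0.506134-0.309612i

Wigner D-matrix element, Re=0.5061 Im=-0.3096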